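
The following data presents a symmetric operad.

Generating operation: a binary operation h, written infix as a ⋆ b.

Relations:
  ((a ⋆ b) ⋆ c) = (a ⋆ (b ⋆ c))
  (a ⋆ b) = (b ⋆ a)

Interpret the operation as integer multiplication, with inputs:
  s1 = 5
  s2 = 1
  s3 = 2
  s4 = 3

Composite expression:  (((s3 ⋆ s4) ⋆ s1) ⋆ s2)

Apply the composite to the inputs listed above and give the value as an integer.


(s3 ⋆ s4) = 6
((s3 ⋆ s4) ⋆ s1) = 30
(((s3 ⋆ s4) ⋆ s1) ⋆ s2) = 30

30


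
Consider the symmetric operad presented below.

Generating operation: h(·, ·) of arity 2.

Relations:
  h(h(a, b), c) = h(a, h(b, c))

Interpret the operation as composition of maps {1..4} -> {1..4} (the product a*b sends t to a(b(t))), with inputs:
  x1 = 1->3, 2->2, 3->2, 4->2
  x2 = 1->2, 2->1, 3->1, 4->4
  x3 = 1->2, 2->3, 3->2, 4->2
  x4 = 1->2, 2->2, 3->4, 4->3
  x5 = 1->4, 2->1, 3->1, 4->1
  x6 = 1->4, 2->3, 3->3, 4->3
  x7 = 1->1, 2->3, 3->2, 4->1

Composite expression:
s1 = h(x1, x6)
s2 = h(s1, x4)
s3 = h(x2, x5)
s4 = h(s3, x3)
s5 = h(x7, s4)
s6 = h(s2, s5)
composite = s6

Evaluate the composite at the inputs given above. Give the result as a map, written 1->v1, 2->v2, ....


1->2, 2->2, 3->2, 4->2

h(x1, x6) = 1->2, 2->2, 3->2, 4->2
h(h(x1, x6), x4) = 1->2, 2->2, 3->2, 4->2
h(x2, x5) = 1->4, 2->2, 3->2, 4->2
h(h(x2, x5), x3) = 1->2, 2->2, 3->2, 4->2
h(x7, h(h(x2, x5), x3)) = 1->3, 2->3, 3->3, 4->3
h(h(h(x1, x6), x4), h(x7, h(h(x2, x5), x3))) = 1->2, 2->2, 3->2, 4->2


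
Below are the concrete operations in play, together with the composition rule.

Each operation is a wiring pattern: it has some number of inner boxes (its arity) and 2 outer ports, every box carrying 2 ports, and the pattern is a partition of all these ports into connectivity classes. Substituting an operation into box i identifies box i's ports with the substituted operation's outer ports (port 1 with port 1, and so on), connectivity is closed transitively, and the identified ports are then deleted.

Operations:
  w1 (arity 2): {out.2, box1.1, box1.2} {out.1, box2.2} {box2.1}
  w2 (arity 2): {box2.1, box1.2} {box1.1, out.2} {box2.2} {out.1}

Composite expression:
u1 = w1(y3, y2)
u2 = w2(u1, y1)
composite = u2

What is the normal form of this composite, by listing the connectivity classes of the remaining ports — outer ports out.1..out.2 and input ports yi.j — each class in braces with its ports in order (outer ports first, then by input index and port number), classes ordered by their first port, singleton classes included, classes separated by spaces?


{out.1} {out.2, y2.2} {y1.1, y3.1, y3.2} {y1.2} {y2.1}

Reachability decides: close wires over w2-identified ports.
after w1, the pattern on (y3, y2) reads {out.1, y2.2} {out.2, y3.1, y3.2} {y2.1} (out.j = its outer ports)
after w2, the pattern on (y3, y2, y1) reads {out.1} {out.2, y2.2} {y1.1, y3.1, y3.2} {y1.2} {y2.1} (out.j = its outer ports)


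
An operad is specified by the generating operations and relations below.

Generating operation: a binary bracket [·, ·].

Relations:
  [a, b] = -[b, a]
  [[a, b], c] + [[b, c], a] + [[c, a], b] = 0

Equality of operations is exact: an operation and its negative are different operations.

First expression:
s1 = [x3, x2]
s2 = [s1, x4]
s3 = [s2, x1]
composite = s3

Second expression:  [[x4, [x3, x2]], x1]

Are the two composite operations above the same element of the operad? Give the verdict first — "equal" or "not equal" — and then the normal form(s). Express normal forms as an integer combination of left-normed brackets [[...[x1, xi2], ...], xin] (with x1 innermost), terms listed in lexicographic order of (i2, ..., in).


not equal; the first gives [[[x1, x2], x3], x4] - [[[x1, x3], x2], x4] - [[[x1, x4], x2], x3] + [[[x1, x4], x3], x2] and the second -[[[x1, x2], x3], x4] + [[[x1, x3], x2], x4] + [[[x1, x4], x2], x3] - [[[x1, x4], x3], x2]


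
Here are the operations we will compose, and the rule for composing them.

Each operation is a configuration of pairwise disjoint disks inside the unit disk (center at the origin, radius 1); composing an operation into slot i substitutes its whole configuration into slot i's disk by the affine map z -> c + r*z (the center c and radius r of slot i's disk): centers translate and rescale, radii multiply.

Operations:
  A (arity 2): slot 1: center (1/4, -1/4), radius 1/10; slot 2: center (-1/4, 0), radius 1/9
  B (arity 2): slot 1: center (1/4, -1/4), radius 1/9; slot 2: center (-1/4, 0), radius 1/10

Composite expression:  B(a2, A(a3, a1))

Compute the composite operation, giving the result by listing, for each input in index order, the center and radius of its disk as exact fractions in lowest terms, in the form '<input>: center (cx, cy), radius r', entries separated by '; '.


Below B, radii multiply path by path; the a-disk centers shift.
a2 passes through 1 substitution, ending at center (1/4, -1/4), radius 1/9
a3 passes through 2 substitutions, ending at center (-9/40, -1/40), radius 1/100
a1 passes through 2 substitutions, ending at center (-11/40, 0), radius 1/90

a1: center (-11/40, 0), radius 1/90; a2: center (1/4, -1/4), radius 1/9; a3: center (-9/40, -1/40), radius 1/100


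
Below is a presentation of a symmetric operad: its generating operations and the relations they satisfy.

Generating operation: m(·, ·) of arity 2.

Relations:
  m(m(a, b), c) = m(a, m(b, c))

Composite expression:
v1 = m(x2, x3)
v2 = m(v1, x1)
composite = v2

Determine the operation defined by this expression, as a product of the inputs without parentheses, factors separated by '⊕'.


Under associativity of m, the answer is the x's in reading order.
m(x2, x3) spells out as x2 ⊕ x3
m(m(x2, x3), x1) spells out as x2 ⊕ x3 ⊕ x1

x2 ⊕ x3 ⊕ x1


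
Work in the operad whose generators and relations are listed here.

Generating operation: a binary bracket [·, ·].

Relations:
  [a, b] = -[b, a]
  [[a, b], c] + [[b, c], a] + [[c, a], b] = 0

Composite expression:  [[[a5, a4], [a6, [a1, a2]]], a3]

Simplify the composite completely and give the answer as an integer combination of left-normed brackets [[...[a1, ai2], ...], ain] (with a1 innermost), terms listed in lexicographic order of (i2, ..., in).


-[[[[[a1, a2], a6], a4], a5], a3] + [[[[[a1, a2], a6], a5], a4], a3]

Skip Jacobi rewriting: expand, keep a1-initial words, read off terms.
Composite bracket: [[[a5, a4], [a6, [a1, a2]]], a3]
Applying ab - ba throughout gives 32 signed words (2^5 = 32).
The a1-initial words carry the normal form:
  the word a1a2a6a4a5a3 carries sign -1 and contributes -[[[[[a1, a2], a6], a4], a5], a3]
  the word a1a2a6a5a4a3 carries sign +1 and contributes +[[[[[a1, a2], a6], a5], a4], a3]


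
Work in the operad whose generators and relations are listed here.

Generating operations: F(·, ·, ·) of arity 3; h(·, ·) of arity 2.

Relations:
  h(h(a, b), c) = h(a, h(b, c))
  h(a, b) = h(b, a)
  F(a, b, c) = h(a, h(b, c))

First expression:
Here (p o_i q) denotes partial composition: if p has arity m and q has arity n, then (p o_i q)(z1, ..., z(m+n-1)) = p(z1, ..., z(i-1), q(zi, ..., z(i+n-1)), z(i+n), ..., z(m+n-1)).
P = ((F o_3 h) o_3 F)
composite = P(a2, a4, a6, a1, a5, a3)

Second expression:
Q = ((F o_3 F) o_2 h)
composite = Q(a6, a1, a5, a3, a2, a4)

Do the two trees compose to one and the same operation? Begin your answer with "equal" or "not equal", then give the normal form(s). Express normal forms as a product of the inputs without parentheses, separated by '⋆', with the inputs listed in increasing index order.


The first expression, normalized: a1 ⋆ a2 ⋆ a3 ⋆ a4 ⋆ a5 ⋆ a6
The second expression, normalized: a1 ⋆ a2 ⋆ a3 ⋆ a4 ⋆ a5 ⋆ a6
Same normal form: equal.

equal; the common form is a1 ⋆ a2 ⋆ a3 ⋆ a4 ⋆ a5 ⋆ a6


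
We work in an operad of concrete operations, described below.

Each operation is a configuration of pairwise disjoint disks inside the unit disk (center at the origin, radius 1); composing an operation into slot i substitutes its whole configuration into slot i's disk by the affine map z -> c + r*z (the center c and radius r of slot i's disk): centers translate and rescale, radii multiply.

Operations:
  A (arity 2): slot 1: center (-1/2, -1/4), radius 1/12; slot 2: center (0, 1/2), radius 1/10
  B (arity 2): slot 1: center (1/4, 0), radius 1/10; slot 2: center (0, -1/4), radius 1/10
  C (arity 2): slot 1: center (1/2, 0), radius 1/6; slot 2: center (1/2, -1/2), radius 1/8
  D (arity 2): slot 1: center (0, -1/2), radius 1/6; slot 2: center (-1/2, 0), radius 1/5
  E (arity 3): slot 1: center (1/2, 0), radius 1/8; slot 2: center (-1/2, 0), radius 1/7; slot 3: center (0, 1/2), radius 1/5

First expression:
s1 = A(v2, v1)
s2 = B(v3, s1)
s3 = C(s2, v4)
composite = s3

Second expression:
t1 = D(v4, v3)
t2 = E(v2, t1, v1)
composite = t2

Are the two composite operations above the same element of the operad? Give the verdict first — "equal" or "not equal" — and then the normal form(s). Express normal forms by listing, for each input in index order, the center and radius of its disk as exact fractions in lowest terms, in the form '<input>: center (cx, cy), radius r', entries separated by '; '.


not equal: they reduce to v1: center (1/2, -1/30), radius 1/600; v2: center (59/120, -11/240), radius 1/720; v3: center (13/24, 0), radius 1/60; v4: center (1/2, -1/2), radius 1/8 and v1: center (0, 1/2), radius 1/5; v2: center (1/2, 0), radius 1/8; v3: center (-4/7, 0), radius 1/35; v4: center (-1/2, -1/14), radius 1/42

The first expression reduces to v1: center (1/2, -1/30), radius 1/600; v2: center (59/120, -11/240), radius 1/720; v3: center (13/24, 0), radius 1/60; v4: center (1/2, -1/2), radius 1/8
The second expression reduces to v1: center (0, 1/2), radius 1/5; v2: center (1/2, 0), radius 1/8; v3: center (-4/7, 0), radius 1/35; v4: center (-1/2, -1/14), radius 1/42
The forms do not match — not equal.


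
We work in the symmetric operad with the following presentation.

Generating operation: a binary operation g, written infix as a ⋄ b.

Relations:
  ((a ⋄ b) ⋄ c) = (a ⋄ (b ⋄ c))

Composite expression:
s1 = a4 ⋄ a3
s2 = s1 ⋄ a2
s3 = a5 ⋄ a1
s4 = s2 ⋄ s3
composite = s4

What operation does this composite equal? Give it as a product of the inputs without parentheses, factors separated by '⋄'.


Under associativity of g, the answer is the a's in reading order.
(a4 ⋄ a3) flattens to a4 ⋄ a3
((a4 ⋄ a3) ⋄ a2) flattens to a4 ⋄ a3 ⋄ a2
(a5 ⋄ a1) flattens to a5 ⋄ a1
(((a4 ⋄ a3) ⋄ a2) ⋄ (a5 ⋄ a1)) flattens to a4 ⋄ a3 ⋄ a2 ⋄ a5 ⋄ a1

a4 ⋄ a3 ⋄ a2 ⋄ a5 ⋄ a1


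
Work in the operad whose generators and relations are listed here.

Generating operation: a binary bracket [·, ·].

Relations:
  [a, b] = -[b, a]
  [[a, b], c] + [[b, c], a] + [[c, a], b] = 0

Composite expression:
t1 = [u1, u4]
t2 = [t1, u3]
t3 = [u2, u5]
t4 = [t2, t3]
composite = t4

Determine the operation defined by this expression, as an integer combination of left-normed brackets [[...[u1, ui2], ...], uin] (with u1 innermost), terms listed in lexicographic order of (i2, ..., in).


[[[[u1, u4], u3], u2], u5] - [[[[u1, u4], u3], u5], u2]

In the tensor algebra, words opening u1 carry the u1-anchored form.
Composite bracket: [[[u1, u4], u3], [u2, u5]]
Expanding via [a, b] = ab - ba: 16 signed words (2^4 = 16).
Words beginning with u1 determine it all:
  the word u1u4u3u2u5 carries sign +1 and contributes +[[[[u1, u4], u3], u2], u5]
  the word u1u4u3u5u2 carries sign -1 and contributes -[[[[u1, u4], u3], u5], u2]


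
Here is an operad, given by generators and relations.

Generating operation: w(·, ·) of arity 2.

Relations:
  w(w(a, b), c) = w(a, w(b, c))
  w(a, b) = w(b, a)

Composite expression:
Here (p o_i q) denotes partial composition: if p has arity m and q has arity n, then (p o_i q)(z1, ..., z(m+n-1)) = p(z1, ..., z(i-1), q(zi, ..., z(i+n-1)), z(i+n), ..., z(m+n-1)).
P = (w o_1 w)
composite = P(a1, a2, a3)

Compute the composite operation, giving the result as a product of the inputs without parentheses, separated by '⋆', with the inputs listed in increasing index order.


a1 ⋆ a2 ⋆ a3

Any arrangement under w is one operation, so sort the a-inputs.
w(a1, a2) linearizes to a1 ⋆ a2
w(w(a1, a2), a3) linearizes to a1 ⋆ a2 ⋆ a3
rearranged into index order: a1 ⋆ a2 ⋆ a3


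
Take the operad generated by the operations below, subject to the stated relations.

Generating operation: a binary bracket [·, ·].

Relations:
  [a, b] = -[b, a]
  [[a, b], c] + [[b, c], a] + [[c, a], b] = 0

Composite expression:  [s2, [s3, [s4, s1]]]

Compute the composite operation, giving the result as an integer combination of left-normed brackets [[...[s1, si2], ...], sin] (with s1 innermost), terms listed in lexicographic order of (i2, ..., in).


-[[[s1, s4], s3], s2]

Left-normed coefficients sit on the s1-initial expansion words.
Composite bracket: [s2, [s3, [s4, s1]]]
Each bracket splits as ab - ba, giving 8 signed words (2^3 = 8).
Words beginning with s1 determine it all:
  from s1s4s3s2, sign -1: term -[[[s1, s4], s3], s2]


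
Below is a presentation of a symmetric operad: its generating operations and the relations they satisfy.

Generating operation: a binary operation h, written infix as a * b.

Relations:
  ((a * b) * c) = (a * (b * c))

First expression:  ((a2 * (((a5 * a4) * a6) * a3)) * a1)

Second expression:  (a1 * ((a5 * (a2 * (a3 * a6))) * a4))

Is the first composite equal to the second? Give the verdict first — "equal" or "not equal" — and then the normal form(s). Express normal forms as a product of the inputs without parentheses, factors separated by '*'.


Reducing the first expression gives a2 * a5 * a4 * a6 * a3 * a1
Reducing the second expression gives a1 * a5 * a2 * a3 * a6 * a4
The forms do not match — not equal.

not equal; the first gives a2 * a5 * a4 * a6 * a3 * a1 and the second a1 * a5 * a2 * a3 * a6 * a4


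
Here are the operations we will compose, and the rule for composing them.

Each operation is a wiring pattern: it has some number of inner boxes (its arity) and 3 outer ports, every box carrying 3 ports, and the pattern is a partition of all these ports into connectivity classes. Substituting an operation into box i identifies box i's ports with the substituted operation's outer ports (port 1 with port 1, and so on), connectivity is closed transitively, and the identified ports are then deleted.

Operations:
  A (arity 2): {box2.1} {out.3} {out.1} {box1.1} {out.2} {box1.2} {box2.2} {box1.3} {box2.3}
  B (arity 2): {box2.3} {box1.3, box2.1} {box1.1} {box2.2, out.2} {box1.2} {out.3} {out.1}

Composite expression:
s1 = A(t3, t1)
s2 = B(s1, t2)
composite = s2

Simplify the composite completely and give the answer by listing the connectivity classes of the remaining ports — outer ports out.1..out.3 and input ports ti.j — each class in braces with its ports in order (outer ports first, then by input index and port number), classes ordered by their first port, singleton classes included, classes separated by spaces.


Two ports join when wires chain via B-identified ports.
after A, the pattern on (t3, t1) reads {out.1} {out.2} {out.3} {t1.1} {t1.2} {t1.3} {t3.1} {t3.2} {t3.3} (out.j = its outer ports)
after B, the pattern on (t3, t1, t2) reads {out.1} {out.2, t2.2} {out.3} {t1.1} {t1.2} {t1.3} {t2.1} {t2.3} {t3.1} {t3.2} {t3.3} (out.j = its outer ports)

{out.1} {out.2, t2.2} {out.3} {t1.1} {t1.2} {t1.3} {t2.1} {t2.3} {t3.1} {t3.2} {t3.3}


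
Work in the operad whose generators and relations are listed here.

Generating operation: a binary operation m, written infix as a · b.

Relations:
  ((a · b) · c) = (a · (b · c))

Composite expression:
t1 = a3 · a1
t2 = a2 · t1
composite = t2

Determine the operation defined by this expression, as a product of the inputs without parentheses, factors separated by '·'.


a2 · a3 · a1

The m-tree's shape is irrelevant; the a-reading-order decides.
(a3 · a1) reduces to a3 · a1
(a2 · (a3 · a1)) reduces to a2 · a3 · a1


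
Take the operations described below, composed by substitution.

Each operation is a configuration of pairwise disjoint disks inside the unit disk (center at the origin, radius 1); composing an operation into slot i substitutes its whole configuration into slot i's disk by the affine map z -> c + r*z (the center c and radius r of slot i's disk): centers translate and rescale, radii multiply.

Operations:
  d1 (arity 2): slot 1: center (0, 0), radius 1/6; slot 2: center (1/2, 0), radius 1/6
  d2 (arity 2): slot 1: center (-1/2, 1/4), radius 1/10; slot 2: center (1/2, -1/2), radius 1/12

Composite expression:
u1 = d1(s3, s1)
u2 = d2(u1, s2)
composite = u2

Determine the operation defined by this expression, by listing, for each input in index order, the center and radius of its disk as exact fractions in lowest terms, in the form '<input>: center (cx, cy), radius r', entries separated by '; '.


s1: center (-9/20, 1/4), radius 1/60; s2: center (1/2, -1/2), radius 1/12; s3: center (-1/2, 1/4), radius 1/60

Below d2, radii multiply path by path; the s-disk centers shift.
tracing s3 down its 2-map path: center (-1/2, 1/4), radius 1/60
tracing s1 down its 2-map path: center (-9/20, 1/4), radius 1/60
tracing s2 down its 1-map path: center (1/2, -1/2), radius 1/12


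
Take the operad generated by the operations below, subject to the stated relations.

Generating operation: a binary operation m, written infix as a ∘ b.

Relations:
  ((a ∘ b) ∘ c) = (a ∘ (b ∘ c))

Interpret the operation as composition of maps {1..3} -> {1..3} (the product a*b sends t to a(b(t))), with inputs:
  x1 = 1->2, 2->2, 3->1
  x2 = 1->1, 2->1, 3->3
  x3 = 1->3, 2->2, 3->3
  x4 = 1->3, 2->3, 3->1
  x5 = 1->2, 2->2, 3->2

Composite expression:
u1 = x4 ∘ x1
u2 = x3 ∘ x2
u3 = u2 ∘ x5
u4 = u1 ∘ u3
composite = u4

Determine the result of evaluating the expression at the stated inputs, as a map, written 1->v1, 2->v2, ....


1->3, 2->3, 3->3

(x4 ∘ x1) = 1->3, 2->3, 3->3
(x3 ∘ x2) = 1->3, 2->3, 3->3
((x3 ∘ x2) ∘ x5) = 1->3, 2->3, 3->3
((x4 ∘ x1) ∘ ((x3 ∘ x2) ∘ x5)) = 1->3, 2->3, 3->3


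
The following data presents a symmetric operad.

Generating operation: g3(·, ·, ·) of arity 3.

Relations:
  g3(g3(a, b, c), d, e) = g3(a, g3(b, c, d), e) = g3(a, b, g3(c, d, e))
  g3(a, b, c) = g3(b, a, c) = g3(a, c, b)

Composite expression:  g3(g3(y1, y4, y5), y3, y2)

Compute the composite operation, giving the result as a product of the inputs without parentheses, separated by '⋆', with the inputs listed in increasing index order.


y1 ⋆ y2 ⋆ y3 ⋆ y4 ⋆ y5

Both nesting and order wash out for g3; what remains is which y's occur.
g3(y1, y4, y5) unparenthesizes to y1 ⋆ y4 ⋆ y5
g3(g3(y1, y4, y5), y3, y2) unparenthesizes to y1 ⋆ y4 ⋆ y5 ⋆ y3 ⋆ y2
commutativity sorts the factors: y1 ⋆ y2 ⋆ y3 ⋆ y4 ⋆ y5


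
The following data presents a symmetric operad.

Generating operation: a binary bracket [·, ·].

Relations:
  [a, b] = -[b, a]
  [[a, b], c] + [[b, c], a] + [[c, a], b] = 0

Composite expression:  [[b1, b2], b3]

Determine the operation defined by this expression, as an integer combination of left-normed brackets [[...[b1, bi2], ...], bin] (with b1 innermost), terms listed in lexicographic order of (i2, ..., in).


[[b1, b2], b3]

A multilinear Lie element is pinned by b1-initial words (b1 innermost).
Composite bracket: [[b1, b2], b3]
Applying ab - ba throughout gives 4 signed words (2^2 = 4).
The b1-initial words carry the normal form:
  sign of b1b2b3 is +1, so it contributes +[[b1, b2], b3]


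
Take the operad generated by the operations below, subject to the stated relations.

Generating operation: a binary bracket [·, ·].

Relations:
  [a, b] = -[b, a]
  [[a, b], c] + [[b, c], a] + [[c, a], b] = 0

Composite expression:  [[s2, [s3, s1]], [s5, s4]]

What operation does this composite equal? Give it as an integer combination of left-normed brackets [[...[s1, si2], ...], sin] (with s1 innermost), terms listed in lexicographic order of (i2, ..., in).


-[[[[s1, s3], s2], s4], s5] + [[[[s1, s3], s2], s5], s4]

A multilinear Lie element is pinned by s1-initial words (s1 innermost).
Composite bracket: [[s2, [s3, s1]], [s5, s4]]
The bracket unfolds into 16 signed words via [a, b] = ab - ba (2^4 = 16).
Collect the words opening with s1:
  sign of s1s3s2s4s5 is -1, so it contributes -[[[[s1, s3], s2], s4], s5]
  sign of s1s3s2s5s4 is +1, so it contributes +[[[[s1, s3], s2], s5], s4]


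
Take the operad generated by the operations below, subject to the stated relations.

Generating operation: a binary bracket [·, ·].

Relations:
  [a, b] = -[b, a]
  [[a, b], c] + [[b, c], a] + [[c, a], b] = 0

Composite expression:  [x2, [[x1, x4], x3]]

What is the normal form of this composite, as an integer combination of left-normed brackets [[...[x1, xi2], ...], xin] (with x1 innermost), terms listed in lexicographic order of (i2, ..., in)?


Antisymmetry and Jacobi reduce to x1-anchored left-normed brackets.
Composite bracket: [x2, [[x1, x4], x3]]
Applying ab - ba throughout gives 8 signed words (2^3 = 8).
Collect the words opening with x1:
  word x1x4x3x2 has sign -1, contributing -[[[x1, x4], x3], x2]

-[[[x1, x4], x3], x2]


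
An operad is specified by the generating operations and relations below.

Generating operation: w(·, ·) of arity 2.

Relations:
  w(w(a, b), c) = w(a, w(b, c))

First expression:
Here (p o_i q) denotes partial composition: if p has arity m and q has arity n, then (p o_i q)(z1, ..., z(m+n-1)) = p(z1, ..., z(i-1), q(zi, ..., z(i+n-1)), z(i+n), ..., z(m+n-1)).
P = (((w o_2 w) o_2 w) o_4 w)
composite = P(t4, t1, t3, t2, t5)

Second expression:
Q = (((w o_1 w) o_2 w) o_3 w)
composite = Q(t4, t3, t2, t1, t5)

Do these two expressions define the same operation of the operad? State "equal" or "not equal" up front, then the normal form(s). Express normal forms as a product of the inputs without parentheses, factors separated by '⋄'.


not equal; first: t4 ⋄ t1 ⋄ t3 ⋄ t2 ⋄ t5; second: t4 ⋄ t3 ⋄ t2 ⋄ t1 ⋄ t5

Normal form of the first expression: t4 ⋄ t1 ⋄ t3 ⋄ t2 ⋄ t5
Normal form of the second expression: t4 ⋄ t3 ⋄ t2 ⋄ t1 ⋄ t5
Different reductions; not equal.


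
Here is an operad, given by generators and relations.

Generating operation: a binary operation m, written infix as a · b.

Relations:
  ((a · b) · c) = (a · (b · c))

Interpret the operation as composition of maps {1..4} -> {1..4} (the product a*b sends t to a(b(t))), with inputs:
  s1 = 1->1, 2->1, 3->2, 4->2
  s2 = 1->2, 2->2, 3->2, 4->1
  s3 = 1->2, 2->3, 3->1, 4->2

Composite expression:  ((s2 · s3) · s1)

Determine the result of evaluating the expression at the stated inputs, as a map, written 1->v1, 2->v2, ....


(s2 · s3) = 1->2, 2->2, 3->2, 4->2
((s2 · s3) · s1) = 1->2, 2->2, 3->2, 4->2

1->2, 2->2, 3->2, 4->2


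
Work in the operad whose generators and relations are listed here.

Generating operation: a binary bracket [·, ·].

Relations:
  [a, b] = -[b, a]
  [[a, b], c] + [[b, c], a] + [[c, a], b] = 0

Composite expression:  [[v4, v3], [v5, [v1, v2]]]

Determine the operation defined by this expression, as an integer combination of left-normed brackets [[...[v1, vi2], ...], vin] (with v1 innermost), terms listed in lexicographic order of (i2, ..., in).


-[[[[v1, v2], v5], v3], v4] + [[[[v1, v2], v5], v4], v3]

Antisymmetry and Jacobi reduce to v1-anchored left-normed brackets.
Composite bracket: [[v4, v3], [v5, [v1, v2]]]
Under [a, b] = ab - ba we get 16 signed associative words (2^4 = 16).
Coefficients come from the v1-initial words:
  v1v2v5v3v4 appears with sign -1, giving the term -[[[[v1, v2], v5], v3], v4]
  v1v2v5v4v3 appears with sign +1, giving the term +[[[[v1, v2], v5], v4], v3]


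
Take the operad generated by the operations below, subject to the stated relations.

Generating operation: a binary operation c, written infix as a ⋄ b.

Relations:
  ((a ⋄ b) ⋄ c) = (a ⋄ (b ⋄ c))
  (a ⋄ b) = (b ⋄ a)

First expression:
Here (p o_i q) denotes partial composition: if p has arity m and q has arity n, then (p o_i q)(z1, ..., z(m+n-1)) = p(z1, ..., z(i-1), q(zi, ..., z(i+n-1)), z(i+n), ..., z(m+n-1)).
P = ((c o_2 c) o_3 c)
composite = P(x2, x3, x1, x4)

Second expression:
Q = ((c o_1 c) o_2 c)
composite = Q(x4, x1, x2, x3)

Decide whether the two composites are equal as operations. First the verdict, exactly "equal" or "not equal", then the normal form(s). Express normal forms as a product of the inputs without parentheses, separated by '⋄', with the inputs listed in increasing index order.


equal; the common form is x1 ⋄ x2 ⋄ x3 ⋄ x4


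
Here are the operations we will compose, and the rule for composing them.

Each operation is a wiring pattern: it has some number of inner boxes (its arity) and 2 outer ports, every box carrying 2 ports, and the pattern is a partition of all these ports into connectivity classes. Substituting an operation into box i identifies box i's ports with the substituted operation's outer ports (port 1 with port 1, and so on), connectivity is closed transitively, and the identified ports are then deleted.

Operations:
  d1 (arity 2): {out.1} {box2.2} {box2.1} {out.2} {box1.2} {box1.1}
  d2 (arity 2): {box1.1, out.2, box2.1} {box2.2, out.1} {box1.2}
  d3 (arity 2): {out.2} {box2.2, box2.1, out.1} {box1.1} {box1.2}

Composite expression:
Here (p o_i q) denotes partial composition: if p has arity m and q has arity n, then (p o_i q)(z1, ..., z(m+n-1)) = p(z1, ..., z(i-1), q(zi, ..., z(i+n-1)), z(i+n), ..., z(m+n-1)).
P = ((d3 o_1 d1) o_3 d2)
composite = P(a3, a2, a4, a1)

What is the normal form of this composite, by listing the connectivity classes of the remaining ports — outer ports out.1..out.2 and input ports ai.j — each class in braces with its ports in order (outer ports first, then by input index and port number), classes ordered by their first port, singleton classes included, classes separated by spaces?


{out.1, a1.1, a1.2, a4.1} {out.2} {a2.1} {a2.2} {a3.1} {a3.2} {a4.2}

Connectivity passes through glued d3-boundaries; trace each wire chain.
composing d1 on (a3, a2), with out.j its own outer ports: {out.1} {out.2} {a2.1} {a2.2} {a3.1} {a3.2}
composing d2 on (a4, a1), with out.j its own outer ports: {out.1, a1.2} {out.2, a1.1, a4.1} {a4.2}
composing d3 on (a3, a2, a4, a1), with out.j its own outer ports: {out.1, a1.1, a1.2, a4.1} {out.2} {a2.1} {a2.2} {a3.1} {a3.2} {a4.2}


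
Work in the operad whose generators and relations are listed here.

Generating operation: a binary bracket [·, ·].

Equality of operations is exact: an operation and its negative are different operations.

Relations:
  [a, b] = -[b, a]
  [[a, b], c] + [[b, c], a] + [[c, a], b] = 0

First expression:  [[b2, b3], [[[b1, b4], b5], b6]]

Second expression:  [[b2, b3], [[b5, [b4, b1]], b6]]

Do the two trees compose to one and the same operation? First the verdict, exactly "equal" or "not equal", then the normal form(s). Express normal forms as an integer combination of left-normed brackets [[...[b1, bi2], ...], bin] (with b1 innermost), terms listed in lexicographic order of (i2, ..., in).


equal; the common form is -[[[[[b1, b4], b5], b6], b2], b3] + [[[[[b1, b4], b5], b6], b3], b2]

In normal form, the first expression is -[[[[[b1, b4], b5], b6], b2], b3] + [[[[[b1, b4], b5], b6], b3], b2]
In normal form, the second expression is -[[[[[b1, b4], b5], b6], b2], b3] + [[[[[b1, b4], b5], b6], b3], b2]
One common form — equal.


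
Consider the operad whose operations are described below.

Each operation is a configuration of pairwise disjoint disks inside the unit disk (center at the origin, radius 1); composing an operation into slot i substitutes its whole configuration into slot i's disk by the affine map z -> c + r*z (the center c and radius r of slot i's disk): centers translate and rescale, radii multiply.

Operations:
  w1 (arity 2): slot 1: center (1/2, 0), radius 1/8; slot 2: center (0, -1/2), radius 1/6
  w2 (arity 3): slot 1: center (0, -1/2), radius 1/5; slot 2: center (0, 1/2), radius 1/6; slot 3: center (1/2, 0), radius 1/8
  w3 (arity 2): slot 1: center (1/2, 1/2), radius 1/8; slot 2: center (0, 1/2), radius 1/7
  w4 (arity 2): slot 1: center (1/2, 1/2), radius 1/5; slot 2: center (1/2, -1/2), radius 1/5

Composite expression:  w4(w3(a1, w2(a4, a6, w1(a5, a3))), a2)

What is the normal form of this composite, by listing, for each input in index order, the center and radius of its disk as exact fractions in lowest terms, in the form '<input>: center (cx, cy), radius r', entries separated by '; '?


a1: center (3/5, 3/5), radius 1/40; a2: center (1/2, -1/2), radius 1/5; a3: center (18/35, 67/112), radius 1/1680; a4: center (1/2, 41/70), radius 1/175; a5: center (289/560, 3/5), radius 1/2240; a6: center (1/2, 43/70), radius 1/210

Each a-disk chains the slot maps above it in w4; radii multiply.
input a1: composing its 2 substitution steps yields center (3/5, 3/5), radius 1/40
input a4: composing its 3 substitution steps yields center (1/2, 41/70), radius 1/175
input a6: composing its 3 substitution steps yields center (1/2, 43/70), radius 1/210
input a5: composing its 4 substitution steps yields center (289/560, 3/5), radius 1/2240
input a3: composing its 4 substitution steps yields center (18/35, 67/112), radius 1/1680
input a2: composing its 1 substitution step yields center (1/2, -1/2), radius 1/5


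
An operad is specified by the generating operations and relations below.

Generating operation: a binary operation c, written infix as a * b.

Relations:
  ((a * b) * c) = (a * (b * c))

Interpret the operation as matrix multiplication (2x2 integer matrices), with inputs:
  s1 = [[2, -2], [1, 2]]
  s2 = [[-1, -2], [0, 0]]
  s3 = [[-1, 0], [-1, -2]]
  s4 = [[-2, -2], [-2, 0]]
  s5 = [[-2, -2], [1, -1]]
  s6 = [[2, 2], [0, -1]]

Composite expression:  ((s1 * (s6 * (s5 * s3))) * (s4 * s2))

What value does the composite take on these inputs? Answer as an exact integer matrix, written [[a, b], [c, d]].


[[88, 176], [32, 64]]

(s5 * s3) = [[4, 4], [0, 2]]
(s6 * (s5 * s3)) = [[8, 12], [0, -2]]
(s1 * (s6 * (s5 * s3))) = [[16, 28], [8, 8]]
(s4 * s2) = [[2, 4], [2, 4]]
((s1 * (s6 * (s5 * s3))) * (s4 * s2)) = [[88, 176], [32, 64]]


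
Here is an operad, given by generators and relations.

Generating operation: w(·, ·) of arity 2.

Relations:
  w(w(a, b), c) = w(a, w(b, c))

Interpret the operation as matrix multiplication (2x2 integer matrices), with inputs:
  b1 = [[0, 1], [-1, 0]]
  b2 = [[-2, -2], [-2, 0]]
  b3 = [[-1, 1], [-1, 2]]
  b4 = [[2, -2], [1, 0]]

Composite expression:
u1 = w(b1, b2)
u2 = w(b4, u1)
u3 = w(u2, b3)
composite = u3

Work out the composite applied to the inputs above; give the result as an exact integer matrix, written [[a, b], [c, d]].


w(b1, b2) = [[-2, 0], [2, 2]]
w(b4, w(b1, b2)) = [[-8, -4], [-2, 0]]
w(w(b4, w(b1, b2)), b3) = [[12, -16], [2, -2]]

[[12, -16], [2, -2]]


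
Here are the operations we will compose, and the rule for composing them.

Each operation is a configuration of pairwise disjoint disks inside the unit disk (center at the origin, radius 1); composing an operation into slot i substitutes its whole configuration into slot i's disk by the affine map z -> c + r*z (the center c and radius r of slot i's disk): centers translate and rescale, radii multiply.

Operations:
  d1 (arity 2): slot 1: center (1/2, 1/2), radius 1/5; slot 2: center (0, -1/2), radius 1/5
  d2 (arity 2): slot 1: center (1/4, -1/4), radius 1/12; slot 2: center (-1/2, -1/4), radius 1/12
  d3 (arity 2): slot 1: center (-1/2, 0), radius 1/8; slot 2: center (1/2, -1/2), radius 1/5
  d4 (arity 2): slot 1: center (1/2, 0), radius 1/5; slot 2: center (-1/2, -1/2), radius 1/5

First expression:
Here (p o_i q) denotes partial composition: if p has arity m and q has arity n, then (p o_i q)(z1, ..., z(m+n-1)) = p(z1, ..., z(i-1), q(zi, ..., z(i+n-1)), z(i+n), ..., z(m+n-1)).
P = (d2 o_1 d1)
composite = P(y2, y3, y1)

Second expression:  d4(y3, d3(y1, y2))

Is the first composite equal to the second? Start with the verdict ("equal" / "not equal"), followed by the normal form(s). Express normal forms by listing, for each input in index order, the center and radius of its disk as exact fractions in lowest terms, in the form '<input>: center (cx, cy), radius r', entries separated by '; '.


The first composite normalizes to y1: center (-1/2, -1/4), radius 1/12; y2: center (7/24, -5/24), radius 1/60; y3: center (1/4, -7/24), radius 1/60
The second composite normalizes to y1: center (-3/5, -1/2), radius 1/40; y2: center (-2/5, -3/5), radius 1/25; y3: center (1/2, 0), radius 1/5
Different reductions; not equal.

not equal: they reduce to y1: center (-1/2, -1/4), radius 1/12; y2: center (7/24, -5/24), radius 1/60; y3: center (1/4, -7/24), radius 1/60 and y1: center (-3/5, -1/2), radius 1/40; y2: center (-2/5, -3/5), radius 1/25; y3: center (1/2, 0), radius 1/5


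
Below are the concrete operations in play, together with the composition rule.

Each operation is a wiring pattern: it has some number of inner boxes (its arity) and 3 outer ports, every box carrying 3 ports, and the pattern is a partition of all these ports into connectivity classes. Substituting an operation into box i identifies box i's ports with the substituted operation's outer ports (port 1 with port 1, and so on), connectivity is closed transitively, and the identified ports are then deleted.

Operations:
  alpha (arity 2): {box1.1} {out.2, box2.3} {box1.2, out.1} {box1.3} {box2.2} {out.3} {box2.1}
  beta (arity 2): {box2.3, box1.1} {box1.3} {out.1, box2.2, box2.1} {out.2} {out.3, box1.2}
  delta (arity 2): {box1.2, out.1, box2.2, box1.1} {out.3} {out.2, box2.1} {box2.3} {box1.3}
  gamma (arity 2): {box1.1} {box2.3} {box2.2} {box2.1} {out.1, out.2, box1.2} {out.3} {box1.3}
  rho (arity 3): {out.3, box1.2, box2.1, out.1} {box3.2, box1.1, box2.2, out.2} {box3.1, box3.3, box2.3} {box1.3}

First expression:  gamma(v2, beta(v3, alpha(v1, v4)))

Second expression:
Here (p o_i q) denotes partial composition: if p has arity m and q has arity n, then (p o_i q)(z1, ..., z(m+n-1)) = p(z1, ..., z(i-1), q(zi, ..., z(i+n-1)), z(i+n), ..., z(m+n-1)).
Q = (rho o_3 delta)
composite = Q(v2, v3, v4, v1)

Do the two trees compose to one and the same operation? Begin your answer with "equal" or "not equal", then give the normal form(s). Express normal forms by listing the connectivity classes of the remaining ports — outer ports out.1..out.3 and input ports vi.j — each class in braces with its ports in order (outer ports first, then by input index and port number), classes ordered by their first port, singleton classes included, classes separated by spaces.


The first expression reduces to {out.1, out.2, v2.2} {out.3} {v1.1} {v1.2, v4.3} {v1.3} {v2.1} {v2.3} {v3.1} {v3.2} {v3.3} {v4.1} {v4.2}
The second expression reduces to {out.1, out.3, v2.2, v3.1} {out.2, v1.1, v2.1, v3.2} {v1.2, v3.3, v4.1, v4.2} {v1.3} {v2.3} {v4.3}
No match — not equal.

not equal; the first gives {out.1, out.2, v2.2} {out.3} {v1.1} {v1.2, v4.3} {v1.3} {v2.1} {v2.3} {v3.1} {v3.2} {v3.3} {v4.1} {v4.2} and the second {out.1, out.3, v2.2, v3.1} {out.2, v1.1, v2.1, v3.2} {v1.2, v3.3, v4.1, v4.2} {v1.3} {v2.3} {v4.3}


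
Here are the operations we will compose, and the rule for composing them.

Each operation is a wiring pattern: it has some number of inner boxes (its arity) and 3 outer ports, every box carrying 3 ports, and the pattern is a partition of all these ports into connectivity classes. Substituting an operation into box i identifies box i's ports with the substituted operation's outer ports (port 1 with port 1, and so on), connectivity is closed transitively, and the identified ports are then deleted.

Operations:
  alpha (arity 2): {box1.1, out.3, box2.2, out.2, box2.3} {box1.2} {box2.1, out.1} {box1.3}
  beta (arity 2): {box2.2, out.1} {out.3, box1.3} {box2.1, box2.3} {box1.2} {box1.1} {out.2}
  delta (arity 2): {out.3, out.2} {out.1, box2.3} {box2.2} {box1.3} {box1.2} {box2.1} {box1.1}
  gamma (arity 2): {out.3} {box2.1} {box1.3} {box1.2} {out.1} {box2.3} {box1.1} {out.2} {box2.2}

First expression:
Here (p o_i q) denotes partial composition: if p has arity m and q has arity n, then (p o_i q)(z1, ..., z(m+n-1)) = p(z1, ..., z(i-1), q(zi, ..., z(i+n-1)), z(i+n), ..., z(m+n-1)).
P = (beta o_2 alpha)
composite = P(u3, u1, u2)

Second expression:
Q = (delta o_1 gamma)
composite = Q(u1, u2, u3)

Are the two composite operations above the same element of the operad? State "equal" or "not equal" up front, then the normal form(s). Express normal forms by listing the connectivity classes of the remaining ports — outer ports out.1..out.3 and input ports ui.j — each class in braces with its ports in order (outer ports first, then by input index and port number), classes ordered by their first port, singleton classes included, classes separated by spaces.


not equal: they reduce to {out.1, u1.1, u2.1, u2.2, u2.3} {out.2} {out.3, u3.3} {u1.2} {u1.3} {u3.1} {u3.2} and {out.1, u3.3} {out.2, out.3} {u1.1} {u1.2} {u1.3} {u2.1} {u2.2} {u2.3} {u3.1} {u3.2}

In normal form, the first expression is {out.1, u1.1, u2.1, u2.2, u2.3} {out.2} {out.3, u3.3} {u1.2} {u1.3} {u3.1} {u3.2}
In normal form, the second expression is {out.1, u3.3} {out.2, out.3} {u1.1} {u1.2} {u1.3} {u2.1} {u2.2} {u2.3} {u3.1} {u3.2}
Different reductions; not equal.


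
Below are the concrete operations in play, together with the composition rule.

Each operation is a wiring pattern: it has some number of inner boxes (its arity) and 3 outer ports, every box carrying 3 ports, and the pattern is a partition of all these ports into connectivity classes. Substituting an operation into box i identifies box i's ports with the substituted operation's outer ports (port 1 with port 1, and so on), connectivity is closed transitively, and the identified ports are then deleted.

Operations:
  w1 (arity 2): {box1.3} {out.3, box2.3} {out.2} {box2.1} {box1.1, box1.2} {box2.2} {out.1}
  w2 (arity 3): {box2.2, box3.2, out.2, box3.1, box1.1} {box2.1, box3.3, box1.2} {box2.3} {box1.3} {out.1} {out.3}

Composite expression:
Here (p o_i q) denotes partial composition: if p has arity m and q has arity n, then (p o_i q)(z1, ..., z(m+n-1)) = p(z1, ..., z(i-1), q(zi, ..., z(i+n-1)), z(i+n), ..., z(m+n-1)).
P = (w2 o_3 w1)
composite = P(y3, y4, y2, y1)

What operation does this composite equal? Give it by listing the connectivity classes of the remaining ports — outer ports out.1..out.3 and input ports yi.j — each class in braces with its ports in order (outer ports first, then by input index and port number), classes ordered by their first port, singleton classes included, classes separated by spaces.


{out.1} {out.2, y3.1, y4.2} {out.3} {y1.1} {y1.2} {y1.3, y3.2, y4.1} {y2.1, y2.2} {y2.3} {y3.3} {y4.3}


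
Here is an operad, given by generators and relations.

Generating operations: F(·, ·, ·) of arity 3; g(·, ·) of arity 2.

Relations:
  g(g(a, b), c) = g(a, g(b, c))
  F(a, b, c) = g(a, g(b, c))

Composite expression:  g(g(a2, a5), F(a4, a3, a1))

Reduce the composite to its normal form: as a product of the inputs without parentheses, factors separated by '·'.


a2 · a5 · a4 · a3 · a1

Under associativity of g, the answer is the a's in reading order.
g(a2, a5) flattens to a2 · a5
F(a4, a3, a1) flattens to a4 · a3 · a1
g(g(a2, a5), F(a4, a3, a1)) flattens to a2 · a5 · a4 · a3 · a1


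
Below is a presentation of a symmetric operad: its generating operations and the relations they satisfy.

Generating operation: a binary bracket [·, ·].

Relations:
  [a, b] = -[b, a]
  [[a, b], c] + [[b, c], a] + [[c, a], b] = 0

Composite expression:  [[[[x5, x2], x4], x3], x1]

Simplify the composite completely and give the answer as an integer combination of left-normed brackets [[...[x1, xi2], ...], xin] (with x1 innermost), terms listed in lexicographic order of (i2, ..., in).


[[[[x1, x2], x5], x4], x3] - [[[[x1, x3], x2], x5], x4] + [[[[x1, x3], x4], x2], x5] - [[[[x1, x3], x4], x5], x2] + [[[[x1, x3], x5], x2], x4] - [[[[x1, x4], x2], x5], x3] + [[[[x1, x4], x5], x2], x3] - [[[[x1, x5], x2], x4], x3]

Left-normed coefficients sit on the x1-initial expansion words.
Composite bracket: [[[[x5, x2], x4], x3], x1]
Each bracket splits as ab - ba, giving 16 signed words (2^4 = 16).
Coefficients come from the x1-initial words:
  x1x2x5x4x3 appears with sign +1, giving the term +[[[[x1, x2], x5], x4], x3]
  x1x3x2x5x4 appears with sign -1, giving the term -[[[[x1, x3], x2], x5], x4]
  x1x3x4x2x5 appears with sign +1, giving the term +[[[[x1, x3], x4], x2], x5]
  x1x3x4x5x2 appears with sign -1, giving the term -[[[[x1, x3], x4], x5], x2]
  x1x3x5x2x4 appears with sign +1, giving the term +[[[[x1, x3], x5], x2], x4]
  x1x4x2x5x3 appears with sign -1, giving the term -[[[[x1, x4], x2], x5], x3]
  x1x4x5x2x3 appears with sign +1, giving the term +[[[[x1, x4], x5], x2], x3]
  x1x5x2x4x3 appears with sign -1, giving the term -[[[[x1, x5], x2], x4], x3]
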